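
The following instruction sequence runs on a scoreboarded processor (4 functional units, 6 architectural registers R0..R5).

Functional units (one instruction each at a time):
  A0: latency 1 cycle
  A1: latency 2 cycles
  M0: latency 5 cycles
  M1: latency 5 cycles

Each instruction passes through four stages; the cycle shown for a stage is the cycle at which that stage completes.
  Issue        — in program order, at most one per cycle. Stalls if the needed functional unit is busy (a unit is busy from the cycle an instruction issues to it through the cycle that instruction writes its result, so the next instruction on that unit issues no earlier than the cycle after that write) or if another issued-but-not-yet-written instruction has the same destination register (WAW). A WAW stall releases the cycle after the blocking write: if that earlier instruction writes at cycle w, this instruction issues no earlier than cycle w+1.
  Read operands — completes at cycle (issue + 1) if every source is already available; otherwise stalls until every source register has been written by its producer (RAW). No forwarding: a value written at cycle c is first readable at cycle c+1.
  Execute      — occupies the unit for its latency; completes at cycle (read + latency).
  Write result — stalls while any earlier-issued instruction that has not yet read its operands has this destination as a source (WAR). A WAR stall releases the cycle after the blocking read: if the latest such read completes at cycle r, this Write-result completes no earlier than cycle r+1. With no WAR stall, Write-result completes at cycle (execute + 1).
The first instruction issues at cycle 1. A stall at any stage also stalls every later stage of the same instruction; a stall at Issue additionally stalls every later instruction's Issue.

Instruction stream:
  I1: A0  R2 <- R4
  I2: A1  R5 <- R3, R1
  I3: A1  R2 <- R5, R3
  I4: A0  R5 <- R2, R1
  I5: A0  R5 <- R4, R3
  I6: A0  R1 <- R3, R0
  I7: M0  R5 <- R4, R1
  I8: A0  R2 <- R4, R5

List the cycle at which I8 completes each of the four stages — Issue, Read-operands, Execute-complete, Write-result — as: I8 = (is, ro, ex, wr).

I1  is:1  ro:2  ex:3  wr:4
I2  is:2  ro:3  ex:5  wr:6
I3  is:7  ro:8  ex:10  wr:11  — struct: A1 busy until I2 writes@6
I4  is:8  ro:12  ex:13  wr:14  — RAW R2: wait I3 write@11
I5  is:15  ro:16  ex:17  wr:18  — struct: A0 busy until I4 writes@14
I6  is:19  ro:20  ex:21  wr:22  — struct: A0 busy until I5 writes@18
I7  is:20  ro:23  ex:28  wr:29  — RAW R1: wait I6 write@22
I8  is:23  ro:30  ex:31  wr:32  — struct: A0 busy until I6 writes@22, RAW R5: wait I7 write@29

I8 = (23, 30, 31, 32)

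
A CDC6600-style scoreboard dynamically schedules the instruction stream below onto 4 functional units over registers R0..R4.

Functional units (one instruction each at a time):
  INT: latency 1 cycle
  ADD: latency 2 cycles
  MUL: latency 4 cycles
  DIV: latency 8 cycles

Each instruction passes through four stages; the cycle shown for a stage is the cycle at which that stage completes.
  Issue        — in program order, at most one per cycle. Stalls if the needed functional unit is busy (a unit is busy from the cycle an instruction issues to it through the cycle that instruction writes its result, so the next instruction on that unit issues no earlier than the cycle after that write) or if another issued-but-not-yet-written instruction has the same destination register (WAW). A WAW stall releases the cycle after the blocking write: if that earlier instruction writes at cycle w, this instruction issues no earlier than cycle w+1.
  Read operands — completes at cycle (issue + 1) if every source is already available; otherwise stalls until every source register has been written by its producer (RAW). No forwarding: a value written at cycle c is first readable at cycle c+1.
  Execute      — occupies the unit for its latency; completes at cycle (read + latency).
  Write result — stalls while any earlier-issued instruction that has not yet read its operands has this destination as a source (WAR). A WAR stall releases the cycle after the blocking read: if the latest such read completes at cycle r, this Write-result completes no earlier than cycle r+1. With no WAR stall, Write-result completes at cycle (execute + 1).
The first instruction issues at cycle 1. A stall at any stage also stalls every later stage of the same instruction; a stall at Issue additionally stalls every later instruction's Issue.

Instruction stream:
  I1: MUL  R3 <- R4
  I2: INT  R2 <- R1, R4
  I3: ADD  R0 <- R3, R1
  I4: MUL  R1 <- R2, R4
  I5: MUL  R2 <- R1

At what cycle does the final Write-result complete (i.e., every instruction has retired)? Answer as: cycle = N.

  I1 | 1 | 2 | 6 | 7
  I2 | 2 | 3 | 4 | 5
  I3 | 3 | 8 | 10 | 11   RAW R3: wait I1 write@7
  I4 | 8 | 9 | 13 | 14   struct: MUL busy until I1 writes@7
  I5 | 15 | 16 | 20 | 21   struct: MUL busy until I4 writes@14

cycle = 21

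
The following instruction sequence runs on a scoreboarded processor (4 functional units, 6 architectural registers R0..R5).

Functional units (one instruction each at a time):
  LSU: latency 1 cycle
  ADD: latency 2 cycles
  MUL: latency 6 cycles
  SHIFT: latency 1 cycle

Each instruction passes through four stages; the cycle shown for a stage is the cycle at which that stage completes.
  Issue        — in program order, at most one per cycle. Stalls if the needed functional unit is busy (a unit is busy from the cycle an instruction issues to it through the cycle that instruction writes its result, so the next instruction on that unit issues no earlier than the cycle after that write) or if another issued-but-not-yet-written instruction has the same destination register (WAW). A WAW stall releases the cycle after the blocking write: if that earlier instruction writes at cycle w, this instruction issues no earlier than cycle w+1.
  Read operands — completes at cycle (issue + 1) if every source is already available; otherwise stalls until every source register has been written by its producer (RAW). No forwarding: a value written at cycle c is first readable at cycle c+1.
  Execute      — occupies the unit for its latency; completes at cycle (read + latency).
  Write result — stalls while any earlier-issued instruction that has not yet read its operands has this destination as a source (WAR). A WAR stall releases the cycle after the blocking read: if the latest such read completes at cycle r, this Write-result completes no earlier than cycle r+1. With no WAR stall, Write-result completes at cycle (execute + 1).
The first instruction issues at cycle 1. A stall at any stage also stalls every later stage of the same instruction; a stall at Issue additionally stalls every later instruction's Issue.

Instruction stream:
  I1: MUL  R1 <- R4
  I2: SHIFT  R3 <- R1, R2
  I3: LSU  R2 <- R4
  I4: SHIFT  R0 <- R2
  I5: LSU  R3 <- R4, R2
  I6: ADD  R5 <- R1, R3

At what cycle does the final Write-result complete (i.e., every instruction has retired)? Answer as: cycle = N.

cycle = 21

  I1 | 1 | 2 | 8 | 9
  I2 | 2 | 10 | 11 | 12   RAW R1: wait I1 write@9
  I3 | 3 | 4 | 5 | 11   WAR R2: wait I2 read@10
  I4 | 13 | 14 | 15 | 16   struct: SHIFT busy until I2 writes@12
  I5 | 14 | 15 | 16 | 17
  I6 | 15 | 18 | 20 | 21   RAW R3: wait I5 write@17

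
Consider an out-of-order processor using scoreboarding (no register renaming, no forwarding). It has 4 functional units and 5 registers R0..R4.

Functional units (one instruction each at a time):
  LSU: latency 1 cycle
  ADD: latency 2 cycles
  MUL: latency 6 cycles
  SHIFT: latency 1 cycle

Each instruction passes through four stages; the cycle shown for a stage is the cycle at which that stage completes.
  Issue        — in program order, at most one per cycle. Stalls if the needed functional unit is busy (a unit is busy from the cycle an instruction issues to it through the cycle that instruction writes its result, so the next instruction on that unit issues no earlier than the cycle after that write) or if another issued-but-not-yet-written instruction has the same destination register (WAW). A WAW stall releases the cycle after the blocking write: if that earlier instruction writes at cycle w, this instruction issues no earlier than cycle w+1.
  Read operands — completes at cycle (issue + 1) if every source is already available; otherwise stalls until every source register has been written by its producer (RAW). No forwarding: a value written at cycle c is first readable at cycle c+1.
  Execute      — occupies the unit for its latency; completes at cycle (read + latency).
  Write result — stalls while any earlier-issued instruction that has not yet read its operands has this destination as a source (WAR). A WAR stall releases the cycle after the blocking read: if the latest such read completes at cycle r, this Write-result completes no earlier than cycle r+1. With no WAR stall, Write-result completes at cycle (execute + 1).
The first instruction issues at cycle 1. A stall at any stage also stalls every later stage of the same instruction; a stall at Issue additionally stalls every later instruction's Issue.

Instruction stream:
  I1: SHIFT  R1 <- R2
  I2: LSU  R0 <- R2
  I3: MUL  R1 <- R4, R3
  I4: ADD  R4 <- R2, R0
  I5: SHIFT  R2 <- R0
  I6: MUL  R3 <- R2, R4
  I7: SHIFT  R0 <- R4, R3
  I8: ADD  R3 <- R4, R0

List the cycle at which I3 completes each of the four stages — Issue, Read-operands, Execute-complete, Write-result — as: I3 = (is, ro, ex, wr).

I3 = (5, 6, 12, 13)

t=1  issue I1 (SHIFT)
t=2  I1 read-ops, issue I2 (LSU)
t=3  I1 finished on SHIFT, I2 read-ops
t=4  I1→R1, I2 finished on LSU
t=5  I2→R0, issue I3 (MUL)
t=6  I3 read-ops, issue I4 (ADD)
t=7  I4 read-ops, issue I5 (SHIFT)
t=8  I5 read-ops
t=9  I4 finished on ADD, I5 finished on SHIFT
t=10  I4→R4, I5→R2
t=12  I3 finished on MUL
t=13  I3→R1
t=14  issue I6 (MUL)
t=15  I6 read-ops, issue I7 (SHIFT)
t=21  I6 finished on MUL
t=22  I6→R3
t=23  I7 read-ops, issue I8 (ADD)
t=24  I7 finished on SHIFT
t=25  I7→R0
t=26  I8 read-ops
t=28  I8 finished on ADD
t=29  I8→R3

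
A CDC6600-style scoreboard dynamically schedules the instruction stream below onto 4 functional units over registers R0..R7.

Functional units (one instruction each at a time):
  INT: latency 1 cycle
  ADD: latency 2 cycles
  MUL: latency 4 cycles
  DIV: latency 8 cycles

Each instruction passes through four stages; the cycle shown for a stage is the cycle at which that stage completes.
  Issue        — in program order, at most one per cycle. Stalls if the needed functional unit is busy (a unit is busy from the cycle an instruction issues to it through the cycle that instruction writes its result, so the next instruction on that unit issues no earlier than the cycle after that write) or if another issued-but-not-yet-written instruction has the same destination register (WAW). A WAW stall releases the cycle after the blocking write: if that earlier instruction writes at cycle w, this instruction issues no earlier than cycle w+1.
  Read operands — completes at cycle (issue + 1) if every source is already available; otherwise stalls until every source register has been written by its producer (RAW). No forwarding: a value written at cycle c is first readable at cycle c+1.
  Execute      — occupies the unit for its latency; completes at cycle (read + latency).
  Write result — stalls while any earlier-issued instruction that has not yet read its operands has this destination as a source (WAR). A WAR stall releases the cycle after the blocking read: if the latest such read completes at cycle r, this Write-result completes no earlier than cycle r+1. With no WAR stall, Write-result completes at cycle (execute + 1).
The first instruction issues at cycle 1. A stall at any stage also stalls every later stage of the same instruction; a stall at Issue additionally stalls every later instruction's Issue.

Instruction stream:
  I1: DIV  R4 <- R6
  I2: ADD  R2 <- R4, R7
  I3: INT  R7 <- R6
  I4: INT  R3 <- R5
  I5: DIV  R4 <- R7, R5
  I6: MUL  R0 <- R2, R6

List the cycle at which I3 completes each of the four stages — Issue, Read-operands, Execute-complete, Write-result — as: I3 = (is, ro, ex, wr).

I3 = (3, 4, 5, 13)

I1 -> (1, 2, 10, 11)
I2 -> (2, 12, 14, 15)  // RAW R4: wait I1 write@11
I3 -> (3, 4, 5, 13)  // WAR R7: wait I2 read@12
I4 -> (14, 15, 16, 17)  // struct: INT busy until I3 writes@13
I5 -> (15, 16, 24, 25)
I6 -> (16, 17, 21, 22)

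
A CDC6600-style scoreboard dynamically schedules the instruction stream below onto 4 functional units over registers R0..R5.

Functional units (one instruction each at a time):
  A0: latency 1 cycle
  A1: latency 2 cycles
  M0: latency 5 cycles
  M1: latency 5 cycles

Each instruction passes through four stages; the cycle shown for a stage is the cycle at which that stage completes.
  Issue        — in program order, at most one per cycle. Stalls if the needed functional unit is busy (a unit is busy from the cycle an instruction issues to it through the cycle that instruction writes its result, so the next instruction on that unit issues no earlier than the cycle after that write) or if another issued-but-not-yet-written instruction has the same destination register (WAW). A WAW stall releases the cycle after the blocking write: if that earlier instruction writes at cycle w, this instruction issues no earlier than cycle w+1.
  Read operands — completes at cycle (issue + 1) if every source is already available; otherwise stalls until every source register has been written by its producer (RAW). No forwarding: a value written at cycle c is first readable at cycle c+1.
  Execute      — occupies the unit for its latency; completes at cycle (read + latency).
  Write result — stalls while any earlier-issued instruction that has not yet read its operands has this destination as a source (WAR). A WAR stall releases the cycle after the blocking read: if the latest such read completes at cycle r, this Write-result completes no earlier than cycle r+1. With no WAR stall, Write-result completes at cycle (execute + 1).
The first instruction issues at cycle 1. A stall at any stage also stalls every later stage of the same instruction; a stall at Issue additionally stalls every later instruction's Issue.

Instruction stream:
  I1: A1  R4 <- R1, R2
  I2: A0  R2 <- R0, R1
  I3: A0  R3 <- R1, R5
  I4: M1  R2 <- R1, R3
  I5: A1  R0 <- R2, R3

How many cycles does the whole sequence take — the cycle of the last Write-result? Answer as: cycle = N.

cycle = 20

[1] I1 dispatched to A1
[2] I1 operands ready · I2 dispatched to A0
[3] I2 operands ready
[4] I1 complete · I2 complete
[5] R4←I1 · R2←I2
[6] I3 dispatched to A0
[7] I3 operands ready · I4 dispatched to M1
[8] I3 complete · I5 dispatched to A1
[9] R3←I3
[10] I4 operands ready
[15] I4 complete
[16] R2←I4
[17] I5 operands ready
[19] I5 complete
[20] R0←I5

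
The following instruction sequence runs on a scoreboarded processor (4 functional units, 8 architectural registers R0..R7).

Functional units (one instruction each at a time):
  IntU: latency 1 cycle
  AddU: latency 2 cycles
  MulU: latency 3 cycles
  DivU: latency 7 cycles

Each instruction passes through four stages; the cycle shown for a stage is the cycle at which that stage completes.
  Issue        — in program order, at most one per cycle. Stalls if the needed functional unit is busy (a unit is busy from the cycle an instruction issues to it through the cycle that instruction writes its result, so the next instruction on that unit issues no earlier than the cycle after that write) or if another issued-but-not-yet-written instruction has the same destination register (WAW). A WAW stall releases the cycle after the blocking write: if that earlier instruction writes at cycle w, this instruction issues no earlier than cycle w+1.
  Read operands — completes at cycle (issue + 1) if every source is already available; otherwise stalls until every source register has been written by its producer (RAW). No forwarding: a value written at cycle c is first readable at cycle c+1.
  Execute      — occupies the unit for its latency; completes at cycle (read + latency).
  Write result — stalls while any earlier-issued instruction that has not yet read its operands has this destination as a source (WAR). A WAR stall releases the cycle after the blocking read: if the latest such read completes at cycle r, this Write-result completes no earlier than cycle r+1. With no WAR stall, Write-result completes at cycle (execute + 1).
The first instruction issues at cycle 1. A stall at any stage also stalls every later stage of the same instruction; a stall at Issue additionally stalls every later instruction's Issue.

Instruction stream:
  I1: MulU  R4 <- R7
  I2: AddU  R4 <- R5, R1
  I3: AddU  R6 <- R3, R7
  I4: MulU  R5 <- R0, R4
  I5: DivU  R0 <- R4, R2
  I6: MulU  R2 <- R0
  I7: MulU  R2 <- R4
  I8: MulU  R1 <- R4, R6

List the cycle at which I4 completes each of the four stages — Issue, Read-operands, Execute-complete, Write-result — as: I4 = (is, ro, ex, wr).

c1: issue I1 (MulU)
c2: I1 read-ops
c5: I1 finished on MulU
c6: I1→R4
c7: issue I2 (AddU)
c8: I2 read-ops
c10: I2 finished on AddU
c11: I2→R4
c12: issue I3 (AddU)
c13: I3 read-ops · issue I4 (MulU)
c14: I4 read-ops · issue I5 (DivU)
c15: I3 finished on AddU · I5 read-ops
c16: I3→R6
c17: I4 finished on MulU
c18: I4→R5
c19: issue I6 (MulU)
c22: I5 finished on DivU
c23: I5→R0
c24: I6 read-ops
c27: I6 finished on MulU
c28: I6→R2
c29: issue I7 (MulU)
c30: I7 read-ops
c33: I7 finished on MulU
c34: I7→R2
c35: issue I8 (MulU)
c36: I8 read-ops
c39: I8 finished on MulU
c40: I8→R1

I4 = (13, 14, 17, 18)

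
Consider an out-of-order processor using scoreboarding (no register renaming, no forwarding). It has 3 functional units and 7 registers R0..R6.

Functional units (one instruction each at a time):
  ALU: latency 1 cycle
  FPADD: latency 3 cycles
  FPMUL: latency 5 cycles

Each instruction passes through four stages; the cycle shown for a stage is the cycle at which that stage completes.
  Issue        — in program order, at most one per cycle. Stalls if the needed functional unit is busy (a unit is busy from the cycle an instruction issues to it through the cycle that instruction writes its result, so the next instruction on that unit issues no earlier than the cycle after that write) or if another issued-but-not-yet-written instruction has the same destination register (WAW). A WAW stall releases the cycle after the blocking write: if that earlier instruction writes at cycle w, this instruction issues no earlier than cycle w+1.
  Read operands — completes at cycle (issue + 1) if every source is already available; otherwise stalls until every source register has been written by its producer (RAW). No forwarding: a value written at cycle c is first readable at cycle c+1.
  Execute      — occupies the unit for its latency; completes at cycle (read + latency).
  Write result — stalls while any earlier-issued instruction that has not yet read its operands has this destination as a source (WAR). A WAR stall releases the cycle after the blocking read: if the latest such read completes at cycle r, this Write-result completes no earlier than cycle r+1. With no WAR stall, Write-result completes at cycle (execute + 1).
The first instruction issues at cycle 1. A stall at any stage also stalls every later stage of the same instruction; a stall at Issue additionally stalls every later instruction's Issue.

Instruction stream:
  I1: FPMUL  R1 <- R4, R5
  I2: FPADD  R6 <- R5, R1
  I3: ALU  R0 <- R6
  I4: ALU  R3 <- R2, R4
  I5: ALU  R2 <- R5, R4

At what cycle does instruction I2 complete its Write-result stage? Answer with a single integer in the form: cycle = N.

  I1 | 1 | 2 | 7 | 8
  I2 | 2 | 9 | 12 | 13   RAW R1: wait I1 write@8
  I3 | 3 | 14 | 15 | 16   RAW R6: wait I2 write@13
  I4 | 17 | 18 | 19 | 20   struct: ALU busy until I3 writes@16
  I5 | 21 | 22 | 23 | 24   struct: ALU busy until I4 writes@20

cycle = 13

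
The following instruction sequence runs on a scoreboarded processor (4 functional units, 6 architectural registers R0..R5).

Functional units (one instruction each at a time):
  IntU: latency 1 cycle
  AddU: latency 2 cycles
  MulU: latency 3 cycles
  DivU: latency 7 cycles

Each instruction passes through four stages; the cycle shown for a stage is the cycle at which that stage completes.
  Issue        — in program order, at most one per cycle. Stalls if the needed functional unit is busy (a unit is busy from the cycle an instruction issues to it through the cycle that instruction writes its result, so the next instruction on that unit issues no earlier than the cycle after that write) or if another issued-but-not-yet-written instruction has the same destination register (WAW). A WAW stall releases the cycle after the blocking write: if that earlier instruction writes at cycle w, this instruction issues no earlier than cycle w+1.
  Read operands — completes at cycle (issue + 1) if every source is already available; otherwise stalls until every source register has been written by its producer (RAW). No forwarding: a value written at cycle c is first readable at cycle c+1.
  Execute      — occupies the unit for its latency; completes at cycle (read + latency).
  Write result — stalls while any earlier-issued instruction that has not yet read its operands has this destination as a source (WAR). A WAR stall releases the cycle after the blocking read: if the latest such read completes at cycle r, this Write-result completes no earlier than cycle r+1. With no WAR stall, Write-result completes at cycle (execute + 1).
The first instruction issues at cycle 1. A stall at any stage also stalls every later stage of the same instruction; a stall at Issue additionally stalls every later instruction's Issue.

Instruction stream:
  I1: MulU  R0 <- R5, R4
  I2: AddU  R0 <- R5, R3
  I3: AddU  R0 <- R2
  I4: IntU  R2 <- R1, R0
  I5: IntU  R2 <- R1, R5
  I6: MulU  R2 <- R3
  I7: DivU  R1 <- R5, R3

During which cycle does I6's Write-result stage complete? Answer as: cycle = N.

I1: IS=1 RO=2 EX=5 WR=6
I2: IS=7 RO=8 EX=10 WR=11  [WAW R0: wait I1 write@6]
I3: IS=12 RO=13 EX=15 WR=16  [struct: AddU busy until I2 writes@11]
I4: IS=13 RO=17 EX=18 WR=19  [RAW R0: wait I3 write@16]
I5: IS=20 RO=21 EX=22 WR=23  [struct: IntU busy until I4 writes@19]
I6: IS=24 RO=25 EX=28 WR=29  [WAW R2: wait I5 write@23]
I7: IS=25 RO=26 EX=33 WR=34

cycle = 29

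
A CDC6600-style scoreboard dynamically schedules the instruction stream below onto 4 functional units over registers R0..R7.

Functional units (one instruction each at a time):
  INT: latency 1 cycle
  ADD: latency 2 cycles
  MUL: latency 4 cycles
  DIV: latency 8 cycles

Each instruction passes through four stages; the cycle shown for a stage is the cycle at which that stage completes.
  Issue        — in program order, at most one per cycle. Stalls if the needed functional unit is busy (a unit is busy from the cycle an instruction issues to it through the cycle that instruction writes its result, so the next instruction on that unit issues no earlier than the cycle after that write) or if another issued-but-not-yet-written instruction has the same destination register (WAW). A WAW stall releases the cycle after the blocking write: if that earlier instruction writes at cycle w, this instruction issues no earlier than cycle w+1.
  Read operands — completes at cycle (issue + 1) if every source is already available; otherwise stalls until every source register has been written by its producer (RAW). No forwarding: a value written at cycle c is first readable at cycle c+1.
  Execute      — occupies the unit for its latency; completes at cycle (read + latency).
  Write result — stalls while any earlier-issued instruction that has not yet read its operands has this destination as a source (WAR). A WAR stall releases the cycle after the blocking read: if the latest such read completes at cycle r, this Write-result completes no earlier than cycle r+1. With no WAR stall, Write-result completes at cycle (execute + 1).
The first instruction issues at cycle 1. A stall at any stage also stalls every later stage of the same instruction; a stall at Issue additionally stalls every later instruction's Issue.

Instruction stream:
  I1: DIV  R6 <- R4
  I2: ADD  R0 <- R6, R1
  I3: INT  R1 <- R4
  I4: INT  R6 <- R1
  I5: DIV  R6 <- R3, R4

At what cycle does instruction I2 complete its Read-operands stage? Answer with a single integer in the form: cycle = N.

[1] I1 dispatched to DIV
[2] I1 operands ready, I2 dispatched to ADD
[3] I3 dispatched to INT
[4] I3 operands ready
[5] I3 complete
[10] I1 complete
[11] R6←I1
[12] I2 operands ready
[13] R1←I3
[14] I2 complete, I4 dispatched to INT
[15] R0←I2, I4 operands ready
[16] I4 complete
[17] R6←I4
[18] I5 dispatched to DIV
[19] I5 operands ready
[27] I5 complete
[28] R6←I5

cycle = 12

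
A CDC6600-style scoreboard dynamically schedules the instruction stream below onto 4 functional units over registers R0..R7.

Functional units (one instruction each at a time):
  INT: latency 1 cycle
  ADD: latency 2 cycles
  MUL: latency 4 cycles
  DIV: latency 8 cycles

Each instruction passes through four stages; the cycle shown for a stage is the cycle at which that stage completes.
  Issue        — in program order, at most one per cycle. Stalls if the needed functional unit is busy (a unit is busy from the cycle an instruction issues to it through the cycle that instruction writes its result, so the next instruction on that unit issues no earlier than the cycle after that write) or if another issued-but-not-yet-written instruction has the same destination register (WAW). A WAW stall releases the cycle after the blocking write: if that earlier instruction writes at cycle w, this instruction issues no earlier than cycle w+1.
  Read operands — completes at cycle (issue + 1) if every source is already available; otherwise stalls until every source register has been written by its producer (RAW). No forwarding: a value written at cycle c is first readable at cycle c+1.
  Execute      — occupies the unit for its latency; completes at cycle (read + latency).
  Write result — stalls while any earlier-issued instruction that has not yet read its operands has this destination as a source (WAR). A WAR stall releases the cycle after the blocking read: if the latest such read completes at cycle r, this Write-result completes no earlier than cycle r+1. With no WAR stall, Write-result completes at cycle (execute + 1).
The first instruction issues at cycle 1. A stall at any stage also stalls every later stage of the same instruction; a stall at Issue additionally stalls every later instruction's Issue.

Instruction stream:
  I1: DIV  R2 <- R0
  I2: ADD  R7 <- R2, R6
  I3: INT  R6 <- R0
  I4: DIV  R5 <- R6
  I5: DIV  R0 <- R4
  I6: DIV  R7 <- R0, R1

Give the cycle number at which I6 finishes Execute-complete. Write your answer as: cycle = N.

t=1  issue I1 (DIV)
t=2  I1 read-ops; issue I2 (ADD)
t=3  issue I3 (INT)
t=4  I3 read-ops
t=5  I3 finished on INT
t=10  I1 finished on DIV
t=11  I1→R2
t=12  I2 read-ops; issue I4 (DIV)
t=13  I3→R6
t=14  I2 finished on ADD; I4 read-ops
t=15  I2→R7
t=22  I4 finished on DIV
t=23  I4→R5
t=24  issue I5 (DIV)
t=25  I5 read-ops
t=33  I5 finished on DIV
t=34  I5→R0
t=35  issue I6 (DIV)
t=36  I6 read-ops
t=44  I6 finished on DIV
t=45  I6→R7

cycle = 44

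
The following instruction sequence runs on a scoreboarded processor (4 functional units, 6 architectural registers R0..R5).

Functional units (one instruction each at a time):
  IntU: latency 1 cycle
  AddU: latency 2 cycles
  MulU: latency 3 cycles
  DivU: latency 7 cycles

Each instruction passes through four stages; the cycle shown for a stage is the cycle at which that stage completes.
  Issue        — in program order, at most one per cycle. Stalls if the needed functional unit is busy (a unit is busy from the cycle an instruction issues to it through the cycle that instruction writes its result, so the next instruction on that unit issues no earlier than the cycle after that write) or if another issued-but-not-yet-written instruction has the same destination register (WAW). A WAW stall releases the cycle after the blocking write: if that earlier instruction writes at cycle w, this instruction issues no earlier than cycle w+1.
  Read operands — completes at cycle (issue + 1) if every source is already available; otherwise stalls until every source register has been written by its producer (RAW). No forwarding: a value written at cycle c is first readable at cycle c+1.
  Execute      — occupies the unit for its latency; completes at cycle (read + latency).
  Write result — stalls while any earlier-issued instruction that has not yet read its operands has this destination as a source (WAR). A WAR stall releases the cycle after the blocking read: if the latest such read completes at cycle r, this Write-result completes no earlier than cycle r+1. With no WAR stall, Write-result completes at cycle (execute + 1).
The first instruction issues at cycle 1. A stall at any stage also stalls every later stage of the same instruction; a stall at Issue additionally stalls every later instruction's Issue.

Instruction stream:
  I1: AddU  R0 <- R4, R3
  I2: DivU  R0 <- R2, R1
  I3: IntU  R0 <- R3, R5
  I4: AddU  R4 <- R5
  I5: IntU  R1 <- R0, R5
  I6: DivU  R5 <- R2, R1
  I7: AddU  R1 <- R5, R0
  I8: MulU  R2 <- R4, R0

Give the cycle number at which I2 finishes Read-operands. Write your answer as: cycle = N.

cycle = 7

1) issue 1, read 2, done 4, write 5
2) issue 6, read 7, done 14, write 15  <WAW R0: wait I1 write@5>
3) issue 16, read 17, done 18, write 19  <WAW R0: wait I2 write@15>
4) issue 17, read 18, done 20, write 21
5) issue 20, read 21, done 22, write 23  <struct: IntU busy until I3 writes@19>
6) issue 21, read 24, done 31, write 32  <RAW R1: wait I5 write@23>
7) issue 24, read 33, done 35, write 36  <WAW R1: wait I5 write@23 / RAW R5: wait I6 write@32>
8) issue 25, read 26, done 29, write 30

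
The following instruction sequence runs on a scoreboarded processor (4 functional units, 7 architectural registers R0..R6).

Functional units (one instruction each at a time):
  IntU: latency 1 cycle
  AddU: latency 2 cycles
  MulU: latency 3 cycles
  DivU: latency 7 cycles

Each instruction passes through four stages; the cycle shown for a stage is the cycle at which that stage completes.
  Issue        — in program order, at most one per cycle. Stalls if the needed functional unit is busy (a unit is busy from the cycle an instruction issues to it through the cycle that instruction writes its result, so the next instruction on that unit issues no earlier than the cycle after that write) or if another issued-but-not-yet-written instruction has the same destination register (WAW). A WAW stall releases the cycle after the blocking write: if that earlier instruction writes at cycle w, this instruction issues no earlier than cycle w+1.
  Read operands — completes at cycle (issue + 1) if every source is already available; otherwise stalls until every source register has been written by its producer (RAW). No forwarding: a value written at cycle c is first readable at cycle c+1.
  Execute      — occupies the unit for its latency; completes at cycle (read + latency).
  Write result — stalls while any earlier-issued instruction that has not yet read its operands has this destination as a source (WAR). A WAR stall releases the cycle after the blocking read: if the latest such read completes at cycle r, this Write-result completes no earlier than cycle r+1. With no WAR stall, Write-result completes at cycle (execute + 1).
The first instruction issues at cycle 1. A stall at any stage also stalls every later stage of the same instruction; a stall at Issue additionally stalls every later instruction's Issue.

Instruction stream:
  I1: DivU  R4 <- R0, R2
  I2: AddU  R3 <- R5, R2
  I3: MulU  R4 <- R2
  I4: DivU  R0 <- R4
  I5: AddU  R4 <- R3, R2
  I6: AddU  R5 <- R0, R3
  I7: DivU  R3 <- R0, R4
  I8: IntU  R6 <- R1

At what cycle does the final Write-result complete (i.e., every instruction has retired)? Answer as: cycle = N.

cycle = 35

c1: I1 dispatched to DivU
c2: I1 operands ready; I2 dispatched to AddU
c3: I2 operands ready
c5: I2 complete
c6: R3←I2
c9: I1 complete
c10: R4←I1
c11: I3 dispatched to MulU
c12: I3 operands ready; I4 dispatched to DivU
c15: I3 complete
c16: R4←I3
c17: I4 operands ready; I5 dispatched to AddU
c18: I5 operands ready
c20: I5 complete
c21: R4←I5
c22: I6 dispatched to AddU
c24: I4 complete
c25: R0←I4
c26: I6 operands ready; I7 dispatched to DivU
c27: I7 operands ready; I8 dispatched to IntU
c28: I6 complete; I8 operands ready
c29: R5←I6; I8 complete
c30: R6←I8
c34: I7 complete
c35: R3←I7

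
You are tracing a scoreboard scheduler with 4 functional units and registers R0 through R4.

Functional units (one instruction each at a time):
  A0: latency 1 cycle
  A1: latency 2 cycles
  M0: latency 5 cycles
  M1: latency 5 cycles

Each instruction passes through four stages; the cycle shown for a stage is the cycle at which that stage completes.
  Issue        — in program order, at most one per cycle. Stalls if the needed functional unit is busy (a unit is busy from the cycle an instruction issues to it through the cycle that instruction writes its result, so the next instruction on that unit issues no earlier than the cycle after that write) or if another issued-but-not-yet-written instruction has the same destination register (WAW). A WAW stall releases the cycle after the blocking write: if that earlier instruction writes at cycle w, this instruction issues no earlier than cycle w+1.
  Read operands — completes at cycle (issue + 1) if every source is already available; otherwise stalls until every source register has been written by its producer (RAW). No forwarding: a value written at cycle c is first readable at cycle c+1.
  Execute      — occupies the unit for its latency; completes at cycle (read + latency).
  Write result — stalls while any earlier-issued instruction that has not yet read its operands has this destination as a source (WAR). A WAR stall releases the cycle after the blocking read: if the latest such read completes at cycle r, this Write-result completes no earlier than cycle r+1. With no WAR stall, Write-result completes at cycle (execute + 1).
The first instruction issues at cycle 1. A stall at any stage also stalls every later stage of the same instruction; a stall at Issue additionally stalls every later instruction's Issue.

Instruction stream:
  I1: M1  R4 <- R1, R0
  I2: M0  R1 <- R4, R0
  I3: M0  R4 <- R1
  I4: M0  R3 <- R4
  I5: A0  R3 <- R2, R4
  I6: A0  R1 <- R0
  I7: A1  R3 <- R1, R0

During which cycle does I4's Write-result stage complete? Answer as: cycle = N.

cycle = 31

I1  is:1  ro:2  ex:7  wr:8
I2  is:2  ro:9  ex:14  wr:15  — RAW R4: wait I1 write@8
I3  is:16  ro:17  ex:22  wr:23  — struct: M0 busy until I2 writes@15
I4  is:24  ro:25  ex:30  wr:31  — struct: M0 busy until I3 writes@23
I5  is:32  ro:33  ex:34  wr:35  — WAW R3: wait I4 write@31
I6  is:36  ro:37  ex:38  wr:39  — struct: A0 busy until I5 writes@35
I7  is:37  ro:40  ex:42  wr:43  — RAW R1: wait I6 write@39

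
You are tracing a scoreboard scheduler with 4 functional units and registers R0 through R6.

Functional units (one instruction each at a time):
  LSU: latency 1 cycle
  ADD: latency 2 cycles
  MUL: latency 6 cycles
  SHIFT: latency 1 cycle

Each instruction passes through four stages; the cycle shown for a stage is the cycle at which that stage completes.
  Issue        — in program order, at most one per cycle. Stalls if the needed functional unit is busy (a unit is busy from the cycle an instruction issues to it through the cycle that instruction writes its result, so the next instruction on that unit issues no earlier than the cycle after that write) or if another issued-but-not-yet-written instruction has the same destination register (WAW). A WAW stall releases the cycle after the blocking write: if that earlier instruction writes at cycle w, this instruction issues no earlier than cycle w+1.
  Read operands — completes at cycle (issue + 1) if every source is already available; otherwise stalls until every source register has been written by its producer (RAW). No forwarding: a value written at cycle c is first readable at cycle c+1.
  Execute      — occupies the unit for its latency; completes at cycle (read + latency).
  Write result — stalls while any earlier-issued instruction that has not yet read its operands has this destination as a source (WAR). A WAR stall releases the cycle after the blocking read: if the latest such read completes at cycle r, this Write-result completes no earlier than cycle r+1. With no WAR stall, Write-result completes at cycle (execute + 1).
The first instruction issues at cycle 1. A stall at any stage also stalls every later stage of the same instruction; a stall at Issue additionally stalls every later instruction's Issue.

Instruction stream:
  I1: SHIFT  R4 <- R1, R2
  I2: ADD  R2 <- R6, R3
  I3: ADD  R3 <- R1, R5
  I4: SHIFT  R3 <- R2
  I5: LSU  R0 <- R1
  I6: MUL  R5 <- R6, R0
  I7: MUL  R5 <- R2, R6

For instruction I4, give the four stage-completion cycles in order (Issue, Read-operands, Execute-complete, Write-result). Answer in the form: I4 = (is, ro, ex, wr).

I4 = (12, 13, 14, 15)

c1: I1 dispatched to SHIFT
c2: I1 operands ready, I2 dispatched to ADD
c3: I1 complete, I2 operands ready
c4: R4←I1
c5: I2 complete
c6: R2←I2
c7: I3 dispatched to ADD
c8: I3 operands ready
c10: I3 complete
c11: R3←I3
c12: I4 dispatched to SHIFT
c13: I4 operands ready, I5 dispatched to LSU
c14: I4 complete, I5 operands ready, I6 dispatched to MUL
c15: R3←I4, I5 complete
c16: R0←I5
c17: I6 operands ready
c23: I6 complete
c24: R5←I6
c25: I7 dispatched to MUL
c26: I7 operands ready
c32: I7 complete
c33: R5←I7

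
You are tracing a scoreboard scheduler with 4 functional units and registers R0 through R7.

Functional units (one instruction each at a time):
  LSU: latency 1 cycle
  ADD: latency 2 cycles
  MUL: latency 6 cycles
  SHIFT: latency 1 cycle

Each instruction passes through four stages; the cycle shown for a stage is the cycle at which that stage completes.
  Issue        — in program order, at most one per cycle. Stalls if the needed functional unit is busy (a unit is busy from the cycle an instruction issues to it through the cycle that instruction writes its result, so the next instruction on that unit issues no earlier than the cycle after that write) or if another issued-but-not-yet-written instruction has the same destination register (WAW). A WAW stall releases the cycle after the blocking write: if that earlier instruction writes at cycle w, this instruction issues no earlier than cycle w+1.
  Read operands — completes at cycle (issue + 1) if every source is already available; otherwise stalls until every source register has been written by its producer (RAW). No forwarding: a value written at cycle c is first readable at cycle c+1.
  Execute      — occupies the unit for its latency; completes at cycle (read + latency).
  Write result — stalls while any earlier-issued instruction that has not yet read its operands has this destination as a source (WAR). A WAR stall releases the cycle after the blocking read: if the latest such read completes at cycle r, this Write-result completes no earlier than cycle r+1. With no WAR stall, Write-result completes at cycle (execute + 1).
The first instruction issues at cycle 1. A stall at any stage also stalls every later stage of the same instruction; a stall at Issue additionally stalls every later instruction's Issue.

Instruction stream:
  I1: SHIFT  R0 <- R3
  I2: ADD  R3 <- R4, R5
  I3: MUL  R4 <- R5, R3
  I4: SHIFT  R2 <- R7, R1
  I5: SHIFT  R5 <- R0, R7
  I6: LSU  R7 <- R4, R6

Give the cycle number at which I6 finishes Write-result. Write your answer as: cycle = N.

  I1 | 1 | 2 | 3 | 4
  I2 | 2 | 3 | 5 | 6
  I3 | 3 | 7 | 13 | 14   RAW R3: wait I2 write@6
  I4 | 5 | 6 | 7 | 8   struct: SHIFT busy until I1 writes@4
  I5 | 9 | 10 | 11 | 12   struct: SHIFT busy until I4 writes@8
  I6 | 10 | 15 | 16 | 17   RAW R4: wait I3 write@14

cycle = 17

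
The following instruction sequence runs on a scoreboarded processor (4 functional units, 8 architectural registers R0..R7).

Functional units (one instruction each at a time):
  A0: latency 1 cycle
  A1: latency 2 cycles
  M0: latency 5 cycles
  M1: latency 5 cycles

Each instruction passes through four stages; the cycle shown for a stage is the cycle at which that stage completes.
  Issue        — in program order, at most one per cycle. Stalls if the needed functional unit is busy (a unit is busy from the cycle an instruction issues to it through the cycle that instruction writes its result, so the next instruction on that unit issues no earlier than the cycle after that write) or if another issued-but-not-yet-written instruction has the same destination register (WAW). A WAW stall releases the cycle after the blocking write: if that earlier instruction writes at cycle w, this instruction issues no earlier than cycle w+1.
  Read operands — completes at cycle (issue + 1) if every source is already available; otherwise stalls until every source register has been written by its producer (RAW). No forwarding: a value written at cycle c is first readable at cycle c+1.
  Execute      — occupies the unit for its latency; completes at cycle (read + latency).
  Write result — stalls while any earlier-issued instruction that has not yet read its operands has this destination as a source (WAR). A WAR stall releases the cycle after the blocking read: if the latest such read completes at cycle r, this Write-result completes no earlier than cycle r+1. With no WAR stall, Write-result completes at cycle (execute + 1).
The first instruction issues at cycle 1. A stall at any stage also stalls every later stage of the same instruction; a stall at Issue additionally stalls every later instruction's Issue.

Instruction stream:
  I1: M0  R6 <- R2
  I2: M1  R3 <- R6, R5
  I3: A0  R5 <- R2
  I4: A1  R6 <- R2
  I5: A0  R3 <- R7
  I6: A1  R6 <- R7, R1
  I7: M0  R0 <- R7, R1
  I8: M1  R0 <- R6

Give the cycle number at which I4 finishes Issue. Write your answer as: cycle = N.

c1: I1→M0
c2: I1 RO; I2→M1
c3: I3→A0
c4: I3 RO
c5: I3 EX
c7: I1 EX
c8: I1 WR R6
c9: I2 RO; I4→A1
c10: I3 WR R5; I4 RO
c12: I4 EX
c13: I4 WR R6
c14: I2 EX
c15: I2 WR R3
c16: I5→A0
c17: I5 RO; I6→A1
c18: I5 EX; I6 RO; I7→M0
c19: I5 WR R3; I7 RO
c20: I6 EX
c21: I6 WR R6
c24: I7 EX
c25: I7 WR R0
c26: I8→M1
c27: I8 RO
c32: I8 EX
c33: I8 WR R0

cycle = 9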